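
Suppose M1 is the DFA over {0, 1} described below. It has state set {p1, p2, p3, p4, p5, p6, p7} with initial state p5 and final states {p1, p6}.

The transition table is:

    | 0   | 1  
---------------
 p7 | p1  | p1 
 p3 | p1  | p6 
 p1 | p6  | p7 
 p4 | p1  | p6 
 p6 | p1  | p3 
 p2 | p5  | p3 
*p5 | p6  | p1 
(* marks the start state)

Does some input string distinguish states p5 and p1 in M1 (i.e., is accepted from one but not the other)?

States {p2,p4} cannot be reached from the start state, so discard them.
Initial partition by acceptance: {p1,p6} | {p3,p5,p7}.
Stable partition: {p1,p6} | {p3,p5,p7} — 2 equivalence classes.
p5 and p1 end up in different blocks, so they are distinguishable. For instance, the string 'ε' is accepted from only p1.

Yes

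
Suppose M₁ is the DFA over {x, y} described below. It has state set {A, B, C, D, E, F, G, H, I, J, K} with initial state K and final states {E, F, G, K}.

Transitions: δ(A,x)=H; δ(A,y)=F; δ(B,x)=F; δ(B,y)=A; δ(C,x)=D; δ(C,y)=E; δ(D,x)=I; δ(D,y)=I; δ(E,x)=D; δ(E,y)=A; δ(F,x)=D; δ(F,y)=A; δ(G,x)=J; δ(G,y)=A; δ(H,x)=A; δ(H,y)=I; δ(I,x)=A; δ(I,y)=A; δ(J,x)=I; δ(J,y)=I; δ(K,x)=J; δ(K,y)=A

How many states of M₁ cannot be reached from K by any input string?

BFS from K reaches {A, D, F, H, I, J, K}; the 4 state(s) B, C, E, G are never visited.

4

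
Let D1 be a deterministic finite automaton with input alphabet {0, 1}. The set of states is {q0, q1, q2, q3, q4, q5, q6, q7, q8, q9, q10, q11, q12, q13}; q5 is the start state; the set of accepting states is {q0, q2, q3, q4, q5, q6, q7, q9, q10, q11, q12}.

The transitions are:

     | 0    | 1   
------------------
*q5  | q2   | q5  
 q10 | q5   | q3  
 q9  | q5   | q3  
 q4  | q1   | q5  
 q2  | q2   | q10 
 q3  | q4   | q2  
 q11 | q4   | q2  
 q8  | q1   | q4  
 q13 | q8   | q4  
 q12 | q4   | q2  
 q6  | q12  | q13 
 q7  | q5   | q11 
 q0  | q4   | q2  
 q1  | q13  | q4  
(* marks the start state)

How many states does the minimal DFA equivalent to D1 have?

States {q0,q6,q7,q9,q11,q12} cannot be reached from the start state, so discard them.
Start with accepting vs non-accepting: {q2,q3,q4,q5,q10} | {q1,q8,q13}.
Split {q2,q3,q4,q5,q10} by δ(·,0) → {q2,q3,q5,q10} and {q4}.
Refine {q2,q3,q5,q10} on symbol 0: members go to different blocks, giving {q2,q5,q10} and {q3}.
On input 1, block {q2,q5,q10} splits into {q2,q5} and {q10}.
Split {q2,q5} by δ(·,1) → {q2} and {q5}.
Stable partition: {q2} | {q1,q8,q13} | {q4} | {q3} | {q10} | {q5} — 6 equivalence classes.

6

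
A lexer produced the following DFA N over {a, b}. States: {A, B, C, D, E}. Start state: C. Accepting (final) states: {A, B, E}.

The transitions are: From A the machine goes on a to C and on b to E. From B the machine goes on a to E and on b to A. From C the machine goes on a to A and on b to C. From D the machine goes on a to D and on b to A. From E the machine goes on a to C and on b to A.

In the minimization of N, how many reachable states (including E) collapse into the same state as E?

States {B,D} cannot be reached from the start state, so discard them.
Initial partition by acceptance: {A,E} | {C}.
Stable partition: {A,E} | {C} — 2 equivalence classes.
The equivalence class containing E is {A,E}, of size 2.

2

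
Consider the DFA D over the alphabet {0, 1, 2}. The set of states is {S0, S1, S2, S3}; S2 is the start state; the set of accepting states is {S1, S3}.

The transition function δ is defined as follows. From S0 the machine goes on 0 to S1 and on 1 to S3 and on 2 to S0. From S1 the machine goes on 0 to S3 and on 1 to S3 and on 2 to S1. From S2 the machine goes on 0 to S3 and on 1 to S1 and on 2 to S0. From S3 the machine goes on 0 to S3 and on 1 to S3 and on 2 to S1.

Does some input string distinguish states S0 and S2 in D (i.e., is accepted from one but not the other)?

No

All states are reachable from the start state.
Start with accepting vs non-accepting: {S1,S3} | {S0,S2}.
The partition is now stable with 2 blocks: {S1,S3} | {S0,S2}.
S0 and S2 lie in the same block of the stable partition, so they are equivalent — no string distinguishes them.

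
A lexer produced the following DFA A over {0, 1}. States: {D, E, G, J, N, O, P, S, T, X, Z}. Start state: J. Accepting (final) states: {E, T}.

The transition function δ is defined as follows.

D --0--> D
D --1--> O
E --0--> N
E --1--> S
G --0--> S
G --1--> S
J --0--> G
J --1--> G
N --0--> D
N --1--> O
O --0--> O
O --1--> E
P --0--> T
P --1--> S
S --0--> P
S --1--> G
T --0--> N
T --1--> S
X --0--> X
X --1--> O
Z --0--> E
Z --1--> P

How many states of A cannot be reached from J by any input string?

BFS from J reaches {D, E, G, J, N, O, P, S, T}; the 2 state(s) X, Z are never visited.

2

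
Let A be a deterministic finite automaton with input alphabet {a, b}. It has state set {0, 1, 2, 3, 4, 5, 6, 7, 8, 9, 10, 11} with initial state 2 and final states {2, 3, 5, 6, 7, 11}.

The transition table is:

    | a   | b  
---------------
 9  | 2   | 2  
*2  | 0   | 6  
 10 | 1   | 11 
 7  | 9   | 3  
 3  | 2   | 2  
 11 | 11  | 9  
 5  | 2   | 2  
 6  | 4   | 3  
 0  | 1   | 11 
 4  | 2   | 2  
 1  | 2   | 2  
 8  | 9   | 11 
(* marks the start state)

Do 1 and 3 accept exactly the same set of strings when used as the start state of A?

No

Reachable states from the start: {0,1,2,3,4,6,9,11}. Unreachable: {5,7,8,10} — drop them.
Initial partition by acceptance: {2,3,6,11} | {0,1,4,9}.
On input a, block {2,3,6,11} splits into {2,6} and {3,11}.
On input b, block {2,6} splits into {2} and {6}.
Split {0,1,4,9} by δ(·,a) → {1,4,9} and {0}.
On input a, block {3,11} splits into {3} and {11}.
The partition is now stable with 6 blocks: {2} | {1,4,9} | {3} | {6} | {0} | {11}.
1 and 3 end up in different blocks, so they are distinguishable. For instance, the string 'ε' is accepted from only 3.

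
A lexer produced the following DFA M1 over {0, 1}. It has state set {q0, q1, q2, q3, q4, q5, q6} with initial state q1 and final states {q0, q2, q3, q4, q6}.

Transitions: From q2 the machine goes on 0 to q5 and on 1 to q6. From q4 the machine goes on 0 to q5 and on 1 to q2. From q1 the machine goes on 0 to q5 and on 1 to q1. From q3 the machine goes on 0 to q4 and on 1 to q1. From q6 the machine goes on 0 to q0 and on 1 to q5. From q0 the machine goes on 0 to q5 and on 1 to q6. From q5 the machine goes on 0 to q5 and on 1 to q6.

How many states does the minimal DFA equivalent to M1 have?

States {q2,q3,q4} cannot be reached from the start state, so discard them.
P0 = {q0,q6} | {q1,q5}.
On input 0, block {q0,q6} splits into {q0} and {q6}.
Split {q1,q5} by δ(·,1) → {q1} and {q5}.
Stable partition: {q0} | {q1} | {q6} | {q5} — 4 equivalence classes.

4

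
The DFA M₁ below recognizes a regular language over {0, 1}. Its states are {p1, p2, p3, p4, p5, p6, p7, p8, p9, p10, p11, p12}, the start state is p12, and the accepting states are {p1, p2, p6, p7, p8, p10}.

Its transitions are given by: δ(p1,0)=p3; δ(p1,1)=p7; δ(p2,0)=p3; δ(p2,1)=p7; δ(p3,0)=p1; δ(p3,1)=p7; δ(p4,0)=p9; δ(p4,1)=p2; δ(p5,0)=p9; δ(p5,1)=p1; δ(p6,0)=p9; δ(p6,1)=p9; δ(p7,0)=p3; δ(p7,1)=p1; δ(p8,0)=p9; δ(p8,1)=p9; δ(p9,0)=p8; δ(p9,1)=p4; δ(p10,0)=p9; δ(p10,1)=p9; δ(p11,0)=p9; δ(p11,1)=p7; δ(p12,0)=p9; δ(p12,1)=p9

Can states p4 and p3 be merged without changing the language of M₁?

First remove the unreachable states {p5,p6,p10,p11}; 8 states remain.
Start with accepting vs non-accepting: {p1,p2,p7,p8} | {p3,p4,p9,p12}.
On input 1, block {p1,p2,p7,p8} splits into {p1,p2,p7} and {p8}.
On input 0, block {p3,p4,p9,p12} splits into {p4,p12} and {p3} and {p9}.
Refine {p4,p12} on symbol 1: members go to different blocks, giving {p4} and {p12}.
No further refinement is possible. Final partition (6 blocks): {p1,p2,p7} | {p4} | {p8} | {p3} | {p9} | {p12}.
p4 and p3 end up in different blocks, so they are distinguishable. For instance, the string '0' is accepted from only p3.

No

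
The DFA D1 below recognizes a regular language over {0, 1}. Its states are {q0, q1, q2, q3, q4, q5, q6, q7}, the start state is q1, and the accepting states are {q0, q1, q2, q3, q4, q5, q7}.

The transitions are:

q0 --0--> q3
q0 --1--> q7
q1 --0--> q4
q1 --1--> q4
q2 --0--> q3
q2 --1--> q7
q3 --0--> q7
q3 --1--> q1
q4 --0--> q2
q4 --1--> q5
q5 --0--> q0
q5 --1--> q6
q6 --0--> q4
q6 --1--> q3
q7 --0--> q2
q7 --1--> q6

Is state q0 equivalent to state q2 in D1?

Start with accepting vs non-accepting: {q0,q1,q2,q3,q4,q5,q7} | {q6}.
Split {q0,q1,q2,q3,q4,q5,q7} by δ(·,1) → {q0,q1,q2,q3,q4} and {q5,q7}.
Refine {q0,q1,q2,q3,q4} on symbol 0: members go to different blocks, giving {q0,q1,q2,q4} and {q3}.
Refine {q0,q1,q2,q4} on symbol 0: members go to different blocks, giving {q0,q2} and {q1,q4}.
Refine {q1,q4} on symbol 0: members go to different blocks, giving {q1} and {q4}.
Stable partition: {q0,q2} | {q6} | {q5,q7} | {q3} | {q1} | {q4} — 6 equivalence classes.
q0 and q2 lie in the same block of the stable partition, so they are equivalent — no string distinguishes them.

Yes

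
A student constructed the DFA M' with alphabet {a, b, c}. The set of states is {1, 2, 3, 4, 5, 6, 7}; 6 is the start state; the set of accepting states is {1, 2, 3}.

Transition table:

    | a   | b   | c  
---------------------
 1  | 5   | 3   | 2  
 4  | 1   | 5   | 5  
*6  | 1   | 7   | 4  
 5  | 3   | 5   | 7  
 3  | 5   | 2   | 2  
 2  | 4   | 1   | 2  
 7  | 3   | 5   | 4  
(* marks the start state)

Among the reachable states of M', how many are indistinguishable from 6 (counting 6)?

Initial partition by acceptance: {1,2,3} | {4,5,6,7}.
Stable partition: {1,2,3} | {4,5,6,7} — 2 equivalence classes.
State 6 belongs to the block {4,5,6,7}, which has 4 states.

4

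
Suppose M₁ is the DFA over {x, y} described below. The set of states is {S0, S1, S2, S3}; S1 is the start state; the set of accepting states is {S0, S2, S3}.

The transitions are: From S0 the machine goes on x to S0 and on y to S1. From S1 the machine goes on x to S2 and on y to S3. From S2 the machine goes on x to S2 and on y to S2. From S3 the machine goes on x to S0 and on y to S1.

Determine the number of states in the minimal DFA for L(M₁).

3

Every state is reachable, so we keep all 4.
Initial partition by acceptance: {S0,S2,S3} | {S1}.
On input y, block {S0,S2,S3} splits into {S0,S3} and {S2}.
Stable partition: {S0,S3} | {S1} | {S2} — 3 equivalence classes.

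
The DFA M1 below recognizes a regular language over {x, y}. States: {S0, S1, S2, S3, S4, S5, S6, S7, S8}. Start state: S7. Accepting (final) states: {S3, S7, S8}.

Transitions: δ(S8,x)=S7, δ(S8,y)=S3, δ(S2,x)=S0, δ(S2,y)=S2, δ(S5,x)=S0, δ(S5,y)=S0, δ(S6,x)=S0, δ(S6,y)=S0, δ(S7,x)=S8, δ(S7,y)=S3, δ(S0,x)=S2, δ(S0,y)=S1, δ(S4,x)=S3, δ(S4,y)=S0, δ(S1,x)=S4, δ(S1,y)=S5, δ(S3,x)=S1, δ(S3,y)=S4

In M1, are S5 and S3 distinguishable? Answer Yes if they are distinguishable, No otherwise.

Yes

Reachable states from the start: {S0,S1,S2,S3,S4,S5,S7,S8}. Unreachable: {S6} — drop them.
P0 = {S3,S7,S8} | {S0,S1,S2,S4,S5}.
On input x, block {S3,S7,S8} splits into {S7,S8} and {S3}.
On input x, block {S0,S1,S2,S4,S5} splits into {S0,S1,S2,S5} and {S4}.
On input x, block {S0,S1,S2,S5} splits into {S0,S2,S5} and {S1}.
Refine {S0,S2,S5} on symbol y: members go to different blocks, giving {S2,S5} and {S0}.
Split {S2,S5} by δ(·,y) → {S2} and {S5}.
The partition is now stable with 7 blocks: {S7,S8} | {S2} | {S3} | {S4} | {S1} | {S0} | {S5}.
S5 and S3 end up in different blocks, so they are distinguishable. For instance, the string 'ε' is accepted from only S3.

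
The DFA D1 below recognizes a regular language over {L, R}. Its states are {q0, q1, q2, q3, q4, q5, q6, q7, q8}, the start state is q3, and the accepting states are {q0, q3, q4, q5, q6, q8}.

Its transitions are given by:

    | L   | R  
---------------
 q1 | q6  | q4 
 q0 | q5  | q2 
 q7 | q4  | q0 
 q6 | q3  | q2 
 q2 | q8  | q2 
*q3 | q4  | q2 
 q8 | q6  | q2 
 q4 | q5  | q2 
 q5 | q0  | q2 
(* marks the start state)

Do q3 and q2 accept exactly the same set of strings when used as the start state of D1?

Reachable states from the start: {q0,q2,q3,q4,q5,q6,q8}. Unreachable: {q1,q7} — drop them.
Start with accepting vs non-accepting: {q0,q3,q4,q5,q6,q8} | {q2}.
No further refinement is possible. Final partition (2 blocks): {q0,q3,q4,q5,q6,q8} | {q2}.
q3 and q2 end up in different blocks, so they are distinguishable. For instance, the string 'ε' is accepted from only q3.

No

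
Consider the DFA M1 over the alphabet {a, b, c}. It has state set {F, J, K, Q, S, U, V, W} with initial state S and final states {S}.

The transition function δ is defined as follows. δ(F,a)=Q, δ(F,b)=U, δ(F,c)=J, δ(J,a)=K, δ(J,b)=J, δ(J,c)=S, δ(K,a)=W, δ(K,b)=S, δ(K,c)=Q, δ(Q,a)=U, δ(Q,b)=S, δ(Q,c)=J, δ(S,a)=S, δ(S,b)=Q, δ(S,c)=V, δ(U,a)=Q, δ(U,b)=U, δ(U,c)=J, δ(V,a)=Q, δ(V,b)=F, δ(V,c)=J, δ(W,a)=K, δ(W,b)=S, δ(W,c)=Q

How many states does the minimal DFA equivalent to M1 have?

5

Initial partition by acceptance: {S} | {F,J,K,Q,U,V,W}.
On input b, block {F,J,K,Q,U,V,W} splits into {F,J,U,V} and {K,Q,W}.
Refine {F,J,U,V} on symbol c: members go to different blocks, giving {F,U,V} and {J}.
On input a, block {K,Q,W} splits into {K,W} and {Q}.
The partition is now stable with 5 blocks: {S} | {F,U,V} | {K,W} | {J} | {Q}.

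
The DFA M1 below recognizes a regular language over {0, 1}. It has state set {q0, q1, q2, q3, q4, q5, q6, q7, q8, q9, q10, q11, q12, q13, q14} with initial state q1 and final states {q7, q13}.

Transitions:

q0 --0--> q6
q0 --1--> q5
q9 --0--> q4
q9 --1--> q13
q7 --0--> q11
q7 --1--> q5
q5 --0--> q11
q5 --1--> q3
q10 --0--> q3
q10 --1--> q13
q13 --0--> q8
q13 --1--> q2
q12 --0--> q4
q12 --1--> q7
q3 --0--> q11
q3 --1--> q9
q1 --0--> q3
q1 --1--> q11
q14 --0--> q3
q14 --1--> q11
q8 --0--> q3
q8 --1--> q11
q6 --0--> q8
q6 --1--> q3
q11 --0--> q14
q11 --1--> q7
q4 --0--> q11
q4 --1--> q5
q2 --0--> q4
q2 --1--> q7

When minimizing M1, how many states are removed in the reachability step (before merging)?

4

BFS from q1 reaches {q1, q2, q3, q4, q5, q7, q8, q9, q11, q13, q14}; the 4 state(s) q0, q6, q10, q12 are never visited.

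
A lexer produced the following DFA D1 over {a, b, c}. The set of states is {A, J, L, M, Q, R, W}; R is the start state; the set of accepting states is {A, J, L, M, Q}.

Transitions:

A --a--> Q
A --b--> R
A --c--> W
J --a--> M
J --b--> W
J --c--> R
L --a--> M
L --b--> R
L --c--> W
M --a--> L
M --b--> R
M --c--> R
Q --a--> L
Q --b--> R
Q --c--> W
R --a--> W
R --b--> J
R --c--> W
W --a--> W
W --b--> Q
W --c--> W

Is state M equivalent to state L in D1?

Reachable states from the start: {J,L,M,Q,R,W}. Unreachable: {A} — drop them.
Initial partition by acceptance: {J,L,M,Q} | {R,W}.
Stable partition: {J,L,M,Q} | {R,W} — 2 equivalence classes.
M and L lie in the same block of the stable partition, so they are equivalent — no string distinguishes them.

Yes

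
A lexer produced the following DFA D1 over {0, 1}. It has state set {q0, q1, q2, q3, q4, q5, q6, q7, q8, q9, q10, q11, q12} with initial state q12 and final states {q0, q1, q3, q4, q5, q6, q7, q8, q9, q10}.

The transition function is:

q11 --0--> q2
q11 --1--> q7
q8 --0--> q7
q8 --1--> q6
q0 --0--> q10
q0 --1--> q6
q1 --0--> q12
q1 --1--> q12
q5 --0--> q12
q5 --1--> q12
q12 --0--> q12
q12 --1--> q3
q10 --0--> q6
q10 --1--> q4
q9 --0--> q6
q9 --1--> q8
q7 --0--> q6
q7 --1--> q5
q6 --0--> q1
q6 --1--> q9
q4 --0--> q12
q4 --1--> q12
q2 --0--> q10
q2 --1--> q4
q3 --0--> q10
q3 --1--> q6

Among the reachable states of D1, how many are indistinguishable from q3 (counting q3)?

Reachable states from the start: {q1,q3,q4,q5,q6,q7,q8,q9,q10,q12}. Unreachable: {q0,q2,q11} — drop them.
Initial partition by acceptance: {q1,q3,q4,q5,q6,q7,q8,q9,q10} | {q12}.
Refine {q1,q3,q4,q5,q6,q7,q8,q9,q10} on symbol 0: members go to different blocks, giving {q3,q6,q7,q8,q9,q10} and {q1,q4,q5}.
On input 0, block {q3,q6,q7,q8,q9,q10} splits into {q3,q7,q8,q9,q10} and {q6}.
Refine {q3,q7,q8,q9,q10} on symbol 0: members go to different blocks, giving {q7,q9,q10} and {q3,q8}.
Refine {q7,q9,q10} on symbol 1: members go to different blocks, giving {q7,q10} and {q9}.
The partition is now stable with 6 blocks: {q7,q10} | {q12} | {q1,q4,q5} | {q6} | {q3,q8} | {q9}.
State q3 belongs to the block {q3,q8}, which has 2 states.

2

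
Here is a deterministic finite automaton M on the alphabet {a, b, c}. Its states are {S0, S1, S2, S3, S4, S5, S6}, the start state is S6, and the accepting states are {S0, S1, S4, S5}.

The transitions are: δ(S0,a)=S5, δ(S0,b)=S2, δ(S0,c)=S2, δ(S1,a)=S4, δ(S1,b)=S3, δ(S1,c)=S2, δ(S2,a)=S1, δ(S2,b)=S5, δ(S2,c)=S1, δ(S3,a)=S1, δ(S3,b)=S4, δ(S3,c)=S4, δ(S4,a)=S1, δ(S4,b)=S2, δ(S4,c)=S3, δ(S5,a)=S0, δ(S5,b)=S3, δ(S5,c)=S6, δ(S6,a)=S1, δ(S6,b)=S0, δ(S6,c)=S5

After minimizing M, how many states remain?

2

Start with accepting vs non-accepting: {S0,S1,S4,S5} | {S2,S3,S6}.
The partition is now stable with 2 blocks: {S0,S1,S4,S5} | {S2,S3,S6}.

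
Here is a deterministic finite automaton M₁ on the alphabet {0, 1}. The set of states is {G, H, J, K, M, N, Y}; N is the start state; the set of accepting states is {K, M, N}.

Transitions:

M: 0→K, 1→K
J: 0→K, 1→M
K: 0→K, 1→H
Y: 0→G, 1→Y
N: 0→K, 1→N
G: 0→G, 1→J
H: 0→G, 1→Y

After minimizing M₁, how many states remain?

6

P0 = {K,M,N} | {G,H,J,Y}.
On input 1, block {K,M,N} splits into {M,N} and {K}.
On input 1, block {M,N} splits into {N} and {M}.
Refine {G,H,J,Y} on symbol 0: members go to different blocks, giving {G,H,Y} and {J}.
Split {G,H,Y} by δ(·,1) → {H,Y} and {G}.
Stable partition: {N} | {H,Y} | {K} | {M} | {J} | {G} — 6 equivalence classes.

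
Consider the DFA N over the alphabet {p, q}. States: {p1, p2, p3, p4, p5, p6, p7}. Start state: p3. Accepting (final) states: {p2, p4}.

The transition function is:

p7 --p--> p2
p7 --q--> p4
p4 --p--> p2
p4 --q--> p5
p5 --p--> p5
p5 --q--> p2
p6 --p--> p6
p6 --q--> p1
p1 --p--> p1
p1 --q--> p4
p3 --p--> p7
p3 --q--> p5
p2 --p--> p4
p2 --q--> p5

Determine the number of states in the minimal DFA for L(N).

4

First remove the unreachable states {p1,p6}; 5 states remain.
Start with accepting vs non-accepting: {p2,p4} | {p3,p5,p7}.
On input p, block {p3,p5,p7} splits into {p3,p5} and {p7}.
Refine {p3,p5} on symbol p: members go to different blocks, giving {p3} and {p5}.
The partition is now stable with 4 blocks: {p2,p4} | {p3} | {p7} | {p5}.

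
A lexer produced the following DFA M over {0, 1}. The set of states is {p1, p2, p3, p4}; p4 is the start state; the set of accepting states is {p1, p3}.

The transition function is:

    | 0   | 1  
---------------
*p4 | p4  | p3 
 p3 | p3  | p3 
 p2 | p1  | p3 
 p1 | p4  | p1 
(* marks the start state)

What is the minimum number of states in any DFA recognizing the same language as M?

2

First remove the unreachable states {p1,p2}; 2 states remain.
P0 = {p3} | {p4}.
Stable partition: {p3} | {p4} — 2 equivalence classes.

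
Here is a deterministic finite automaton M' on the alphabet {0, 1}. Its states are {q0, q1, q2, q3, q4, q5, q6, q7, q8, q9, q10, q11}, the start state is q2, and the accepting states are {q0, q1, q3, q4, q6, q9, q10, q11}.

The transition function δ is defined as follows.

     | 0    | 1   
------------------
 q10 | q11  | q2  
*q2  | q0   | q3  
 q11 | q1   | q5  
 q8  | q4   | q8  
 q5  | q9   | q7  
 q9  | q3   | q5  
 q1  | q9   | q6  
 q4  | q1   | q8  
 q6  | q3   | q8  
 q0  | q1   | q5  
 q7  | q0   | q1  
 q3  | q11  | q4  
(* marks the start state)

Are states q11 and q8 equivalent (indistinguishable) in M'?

No

States {q10} cannot be reached from the start state, so discard them.
P0 = {q0,q1,q3,q4,q6,q9,q11} | {q2,q5,q7,q8}.
Refine {q0,q1,q3,q4,q6,q9,q11} on symbol 1: members go to different blocks, giving {q0,q4,q6,q9,q11} and {q1,q3}.
Split {q2,q5,q7,q8} by δ(·,1) → {q2,q7} and {q5,q8}.
Refine {q5,q8} on symbol 1: members go to different blocks, giving {q5} and {q8}.
Refine {q0,q4,q6,q9,q11} on symbol 1: members go to different blocks, giving {q0,q9,q11} and {q4,q6}.
Stable partition: {q0,q9,q11} | {q2,q7} | {q1,q3} | {q5} | {q8} | {q4,q6} — 6 equivalence classes.
q11 and q8 end up in different blocks, so they are distinguishable. For instance, the string 'ε' is accepted from only q11.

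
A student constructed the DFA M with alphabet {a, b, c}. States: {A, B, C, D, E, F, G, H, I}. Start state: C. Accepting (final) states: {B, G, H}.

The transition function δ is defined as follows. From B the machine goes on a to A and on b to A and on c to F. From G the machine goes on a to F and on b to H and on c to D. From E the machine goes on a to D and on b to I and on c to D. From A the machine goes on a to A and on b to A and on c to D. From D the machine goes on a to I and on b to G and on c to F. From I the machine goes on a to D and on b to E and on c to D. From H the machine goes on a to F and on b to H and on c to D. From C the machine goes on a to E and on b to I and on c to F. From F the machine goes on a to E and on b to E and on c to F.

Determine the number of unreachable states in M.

2

No path from C leads to A, B; the other 7 states are all reachable.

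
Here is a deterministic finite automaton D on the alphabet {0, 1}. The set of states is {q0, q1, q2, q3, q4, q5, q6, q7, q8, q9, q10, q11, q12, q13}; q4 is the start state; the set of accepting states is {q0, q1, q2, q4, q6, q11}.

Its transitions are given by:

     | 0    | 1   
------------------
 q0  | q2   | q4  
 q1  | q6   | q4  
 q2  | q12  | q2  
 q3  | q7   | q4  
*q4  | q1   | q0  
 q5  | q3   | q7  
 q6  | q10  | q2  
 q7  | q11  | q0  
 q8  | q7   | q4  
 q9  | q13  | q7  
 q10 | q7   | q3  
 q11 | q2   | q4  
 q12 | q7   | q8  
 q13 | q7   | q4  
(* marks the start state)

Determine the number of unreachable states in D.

3

Starting at q4 and following transitions, the reachable set is {q0, q1, q2, q3, q4, q6, q7, q8, q10, q11, q12}. That leaves q5, q9, q13 unreachable — 3 in total.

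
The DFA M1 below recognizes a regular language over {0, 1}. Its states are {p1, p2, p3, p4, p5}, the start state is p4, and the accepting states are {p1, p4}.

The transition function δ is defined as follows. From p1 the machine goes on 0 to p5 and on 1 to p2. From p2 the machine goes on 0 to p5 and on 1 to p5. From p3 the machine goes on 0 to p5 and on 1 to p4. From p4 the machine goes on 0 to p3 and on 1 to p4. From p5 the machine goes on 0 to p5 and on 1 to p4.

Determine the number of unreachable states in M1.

2

Starting at p4 and following transitions, the reachable set is {p3, p4, p5}. That leaves p1, p2 unreachable — 2 in total.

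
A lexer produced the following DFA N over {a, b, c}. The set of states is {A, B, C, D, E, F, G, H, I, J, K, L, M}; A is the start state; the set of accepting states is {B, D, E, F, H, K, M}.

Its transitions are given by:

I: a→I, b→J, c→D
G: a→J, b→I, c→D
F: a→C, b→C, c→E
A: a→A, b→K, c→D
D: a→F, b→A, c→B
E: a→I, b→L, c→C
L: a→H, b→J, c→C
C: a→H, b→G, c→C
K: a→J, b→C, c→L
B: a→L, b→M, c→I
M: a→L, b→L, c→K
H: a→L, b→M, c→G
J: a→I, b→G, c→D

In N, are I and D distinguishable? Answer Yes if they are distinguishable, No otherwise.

Every state is reachable, so we keep all 13.
Initial partition by acceptance: {B,D,E,F,H,K,M} | {A,C,G,I,J,L}.
On input a, block {B,D,E,F,H,K,M} splits into {B,E,F,H,K,M} and {D}.
On input b, block {B,E,F,H,K,M} splits into {E,F,K,M} and {B,H}.
Split {E,F,K,M} by δ(·,c) → {E,K} and {F,M}.
Split {A,C,G,I,J,L} by δ(·,a) → {A,G,I,J} and {C,L}.
On input b, block {A,G,I,J} splits into {G,I,J} and {A}.
No further refinement is possible. Final partition (7 blocks): {E,K} | {G,I,J} | {D} | {B,H} | {F,M} | {C,L} | {A}.
I and D end up in different blocks, so they are distinguishable. For instance, the string 'ε' is accepted from only D.

Yes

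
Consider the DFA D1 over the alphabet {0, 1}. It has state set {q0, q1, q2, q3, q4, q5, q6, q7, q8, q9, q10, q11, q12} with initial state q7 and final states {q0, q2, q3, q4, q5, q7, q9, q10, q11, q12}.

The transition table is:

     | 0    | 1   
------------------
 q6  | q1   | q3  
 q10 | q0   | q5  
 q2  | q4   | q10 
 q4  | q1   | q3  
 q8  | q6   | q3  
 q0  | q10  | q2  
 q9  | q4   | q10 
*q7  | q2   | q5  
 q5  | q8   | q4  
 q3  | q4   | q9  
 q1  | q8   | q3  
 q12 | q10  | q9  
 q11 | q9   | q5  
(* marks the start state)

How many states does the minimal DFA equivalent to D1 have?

First remove the unreachable states {q11,q12}; 11 states remain.
Initial partition by acceptance: {q0,q2,q3,q4,q5,q7,q9,q10} | {q1,q6,q8}.
Refine {q0,q2,q3,q4,q5,q7,q9,q10} on symbol 0: members go to different blocks, giving {q0,q2,q3,q7,q9,q10} and {q4,q5}.
Refine {q0,q2,q3,q7,q9,q10} on symbol 0: members go to different blocks, giving {q0,q7,q10} and {q2,q3,q9}.
Refine {q0,q7,q10} on symbol 0: members go to different blocks, giving {q0,q10} and {q7}.
On input 1, block {q0,q10} splits into {q0} and {q10}.
On input 1, block {q4,q5} splits into {q4} and {q5}.
Refine {q2,q3,q9} on symbol 1: members go to different blocks, giving {q2,q9} and {q3}.
No further refinement is possible. Final partition (8 blocks): {q0} | {q1,q6,q8} | {q4} | {q2,q9} | {q7} | {q10} | {q5} | {q3}.

8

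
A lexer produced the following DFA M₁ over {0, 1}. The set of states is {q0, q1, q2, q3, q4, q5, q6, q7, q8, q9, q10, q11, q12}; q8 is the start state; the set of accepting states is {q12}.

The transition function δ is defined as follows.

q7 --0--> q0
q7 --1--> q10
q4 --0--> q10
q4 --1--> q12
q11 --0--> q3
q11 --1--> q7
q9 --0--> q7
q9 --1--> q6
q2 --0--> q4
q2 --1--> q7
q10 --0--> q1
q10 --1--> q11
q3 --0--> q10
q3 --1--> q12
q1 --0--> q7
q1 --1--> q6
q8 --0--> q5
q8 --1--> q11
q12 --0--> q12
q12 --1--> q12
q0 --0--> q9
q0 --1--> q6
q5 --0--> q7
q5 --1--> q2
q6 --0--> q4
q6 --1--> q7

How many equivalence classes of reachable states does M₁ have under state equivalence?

Every state is reachable, so we keep all 13.
Start with accepting vs non-accepting: {q12} | {q0,q1,q2,q3,q4,q5,q6,q7,q8,q9,q10,q11}.
Split {q0,q1,q2,q3,q4,q5,q6,q7,q8,q9,q10,q11} by δ(·,1) → {q0,q1,q2,q5,q6,q7,q8,q9,q10,q11} and {q3,q4}.
Split {q0,q1,q2,q5,q6,q7,q8,q9,q10,q11} by δ(·,0) → {q0,q1,q5,q7,q8,q9,q10} and {q2,q6,q11}.
On input 1, block {q0,q1,q5,q7,q8,q9,q10} splits into {q0,q1,q5,q8,q9,q10} and {q7}.
On input 0, block {q0,q1,q5,q8,q9,q10} splits into {q0,q8,q10} and {q1,q5,q9}.
No further refinement is possible. Final partition (6 blocks): {q12} | {q0,q8,q10} | {q3,q4} | {q2,q6,q11} | {q7} | {q1,q5,q9}.

6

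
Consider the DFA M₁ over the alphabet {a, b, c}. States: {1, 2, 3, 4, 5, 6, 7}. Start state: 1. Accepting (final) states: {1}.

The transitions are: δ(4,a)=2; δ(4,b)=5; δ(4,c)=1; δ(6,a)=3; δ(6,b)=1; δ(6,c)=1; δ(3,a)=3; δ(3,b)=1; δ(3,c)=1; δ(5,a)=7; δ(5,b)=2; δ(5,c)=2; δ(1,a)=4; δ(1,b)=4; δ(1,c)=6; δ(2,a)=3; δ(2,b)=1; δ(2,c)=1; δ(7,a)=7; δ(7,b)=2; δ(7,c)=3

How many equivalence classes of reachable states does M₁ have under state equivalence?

4

Start with accepting vs non-accepting: {1} | {2,3,4,5,6,7}.
On input b, block {2,3,4,5,6,7} splits into {2,3,6} and {4,5,7}.
Split {4,5,7} by δ(·,a) → {5,7} and {4}.
The partition is now stable with 4 blocks: {1} | {2,3,6} | {5,7} | {4}.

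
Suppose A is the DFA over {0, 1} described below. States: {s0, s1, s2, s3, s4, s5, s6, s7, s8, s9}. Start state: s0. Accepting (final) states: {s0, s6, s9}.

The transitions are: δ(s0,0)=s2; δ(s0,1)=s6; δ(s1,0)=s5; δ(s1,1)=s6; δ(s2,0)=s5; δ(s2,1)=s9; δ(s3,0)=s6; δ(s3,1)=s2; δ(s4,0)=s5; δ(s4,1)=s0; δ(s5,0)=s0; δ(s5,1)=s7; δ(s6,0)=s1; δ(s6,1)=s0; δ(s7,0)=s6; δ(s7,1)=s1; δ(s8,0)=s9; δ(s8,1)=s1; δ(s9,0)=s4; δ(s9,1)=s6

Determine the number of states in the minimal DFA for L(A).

Reachable states from the start: {s0,s1,s2,s4,s5,s6,s7,s9}. Unreachable: {s3,s8} — drop them.
Start with accepting vs non-accepting: {s0,s6,s9} | {s1,s2,s4,s5,s7}.
On input 0, block {s1,s2,s4,s5,s7} splits into {s1,s2,s4} and {s5,s7}.
On input 1, block {s5,s7} splits into {s5} and {s7}.
Stable partition: {s0,s6,s9} | {s1,s2,s4} | {s5} | {s7} — 4 equivalence classes.

4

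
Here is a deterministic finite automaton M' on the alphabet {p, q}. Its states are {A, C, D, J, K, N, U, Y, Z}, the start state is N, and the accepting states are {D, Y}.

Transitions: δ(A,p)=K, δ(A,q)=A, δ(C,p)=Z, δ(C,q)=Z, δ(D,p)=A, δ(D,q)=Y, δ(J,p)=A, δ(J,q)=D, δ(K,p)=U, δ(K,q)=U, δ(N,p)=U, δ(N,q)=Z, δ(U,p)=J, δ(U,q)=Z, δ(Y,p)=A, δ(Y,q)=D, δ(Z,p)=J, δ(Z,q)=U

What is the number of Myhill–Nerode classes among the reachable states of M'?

Reachable states from the start: {A,D,J,K,N,U,Y,Z}. Unreachable: {C} — drop them.
P0 = {D,Y} | {A,J,K,N,U,Z}.
Split {A,J,K,N,U,Z} by δ(·,q) → {A,K,N,U,Z} and {J}.
Split {A,K,N,U,Z} by δ(·,p) → {A,K,N} and {U,Z}.
Split {A,K,N} by δ(·,p) → {K,N} and {A}.
Stable partition: {D,Y} | {K,N} | {J} | {U,Z} | {A} — 5 equivalence classes.

5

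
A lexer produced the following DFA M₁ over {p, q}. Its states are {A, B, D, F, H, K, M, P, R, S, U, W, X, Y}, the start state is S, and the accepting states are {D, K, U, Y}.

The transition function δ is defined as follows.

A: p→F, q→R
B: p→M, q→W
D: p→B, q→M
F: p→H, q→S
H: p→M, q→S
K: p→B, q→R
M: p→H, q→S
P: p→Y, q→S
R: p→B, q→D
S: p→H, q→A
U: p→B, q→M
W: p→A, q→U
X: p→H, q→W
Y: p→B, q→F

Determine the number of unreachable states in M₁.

4

BFS from S reaches {A, B, D, F, H, M, R, S, U, W}; the 4 state(s) K, P, X, Y are never visited.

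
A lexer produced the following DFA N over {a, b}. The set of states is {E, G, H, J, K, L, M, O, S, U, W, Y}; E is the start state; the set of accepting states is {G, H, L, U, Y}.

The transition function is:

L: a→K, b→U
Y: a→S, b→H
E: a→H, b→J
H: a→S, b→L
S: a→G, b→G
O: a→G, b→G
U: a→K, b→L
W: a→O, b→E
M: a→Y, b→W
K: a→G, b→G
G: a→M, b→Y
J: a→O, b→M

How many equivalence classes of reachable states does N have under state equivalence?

Every state is reachable, so we keep all 12.
Start with accepting vs non-accepting: {G,H,L,U,Y} | {E,J,K,M,O,S,W}.
Refine {E,J,K,M,O,S,W} on symbol a: members go to different blocks, giving {E,K,M,O,S} and {J,W}.
On input b, block {E,K,M,O,S} splits into {K,O,S} and {E,M}.
Refine {G,H,L,U,Y} on symbol a: members go to different blocks, giving {H,L,U,Y} and {G}.
Stable partition: {H,L,U,Y} | {K,O,S} | {J,W} | {E,M} | {G} — 5 equivalence classes.

5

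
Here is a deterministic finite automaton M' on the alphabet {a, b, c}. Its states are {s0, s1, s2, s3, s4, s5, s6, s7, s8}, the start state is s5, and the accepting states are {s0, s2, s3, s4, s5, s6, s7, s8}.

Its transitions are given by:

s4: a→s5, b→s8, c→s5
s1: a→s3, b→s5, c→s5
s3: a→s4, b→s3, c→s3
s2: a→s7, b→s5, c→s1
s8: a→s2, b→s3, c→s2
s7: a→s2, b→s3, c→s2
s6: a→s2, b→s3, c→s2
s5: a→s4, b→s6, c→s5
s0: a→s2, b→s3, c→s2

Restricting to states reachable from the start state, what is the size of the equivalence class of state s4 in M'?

2

States {s0} cannot be reached from the start state, so discard them.
P0 = {s2,s3,s4,s5,s6,s7,s8} | {s1}.
Refine {s2,s3,s4,s5,s6,s7,s8} on symbol c: members go to different blocks, giving {s3,s4,s5,s6,s7,s8} and {s2}.
Split {s3,s4,s5,s6,s7,s8} by δ(·,a) → {s3,s4,s5} and {s6,s7,s8}.
On input b, block {s3,s4,s5} splits into {s4,s5} and {s3}.
Stable partition: {s4,s5} | {s1} | {s2} | {s6,s7,s8} | {s3} — 5 equivalence classes.
The equivalence class containing s4 is {s4,s5}, of size 2.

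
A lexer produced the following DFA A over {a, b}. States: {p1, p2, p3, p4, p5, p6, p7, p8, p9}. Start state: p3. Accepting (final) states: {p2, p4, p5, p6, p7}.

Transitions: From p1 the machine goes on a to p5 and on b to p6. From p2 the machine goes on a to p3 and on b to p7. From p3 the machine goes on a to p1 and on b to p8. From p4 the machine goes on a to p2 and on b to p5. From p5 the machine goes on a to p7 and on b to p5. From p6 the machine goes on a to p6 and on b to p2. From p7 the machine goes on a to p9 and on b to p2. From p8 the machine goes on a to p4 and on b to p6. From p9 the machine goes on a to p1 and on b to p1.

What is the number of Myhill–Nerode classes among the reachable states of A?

5

Initial partition by acceptance: {p2,p4,p5,p6,p7} | {p1,p3,p8,p9}.
Refine {p2,p4,p5,p6,p7} on symbol a: members go to different blocks, giving {p4,p5,p6} and {p2,p7}.
Refine {p4,p5,p6} on symbol a: members go to different blocks, giving {p4,p5} and {p6}.
On input a, block {p1,p3,p8,p9} splits into {p1,p8} and {p3,p9}.
No further refinement is possible. Final partition (5 blocks): {p4,p5} | {p1,p8} | {p2,p7} | {p6} | {p3,p9}.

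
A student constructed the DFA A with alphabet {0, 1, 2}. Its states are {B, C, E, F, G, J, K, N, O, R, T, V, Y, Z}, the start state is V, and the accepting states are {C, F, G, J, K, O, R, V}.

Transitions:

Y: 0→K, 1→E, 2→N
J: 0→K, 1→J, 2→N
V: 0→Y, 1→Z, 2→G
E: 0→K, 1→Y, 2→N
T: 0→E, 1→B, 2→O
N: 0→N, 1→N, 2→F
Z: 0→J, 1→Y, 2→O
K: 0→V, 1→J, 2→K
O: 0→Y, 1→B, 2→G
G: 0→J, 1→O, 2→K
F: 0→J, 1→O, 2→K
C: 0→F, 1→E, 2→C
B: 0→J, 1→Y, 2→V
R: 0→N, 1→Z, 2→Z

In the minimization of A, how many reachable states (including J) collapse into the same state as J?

1

Reachable states from the start: {B,E,F,G,J,K,N,O,V,Y,Z}. Unreachable: {C,R,T} — drop them.
Initial partition by acceptance: {F,G,J,K,O,V} | {B,E,N,Y,Z}.
On input 0, block {F,G,J,K,O,V} splits into {F,G,J,K} and {O,V}.
Refine {F,G,J,K} on symbol 0: members go to different blocks, giving {F,G,J} and {K}.
On input 0, block {F,G,J} splits into {F,G} and {J}.
On input 0, block {B,E,N,Y,Z} splits into {B,Z} and {E,Y} and {N}.
No further refinement is possible. Final partition (7 blocks): {F,G} | {B,Z} | {O,V} | {K} | {J} | {E,Y} | {N}.
State J belongs to the block {J}, which has 1 states.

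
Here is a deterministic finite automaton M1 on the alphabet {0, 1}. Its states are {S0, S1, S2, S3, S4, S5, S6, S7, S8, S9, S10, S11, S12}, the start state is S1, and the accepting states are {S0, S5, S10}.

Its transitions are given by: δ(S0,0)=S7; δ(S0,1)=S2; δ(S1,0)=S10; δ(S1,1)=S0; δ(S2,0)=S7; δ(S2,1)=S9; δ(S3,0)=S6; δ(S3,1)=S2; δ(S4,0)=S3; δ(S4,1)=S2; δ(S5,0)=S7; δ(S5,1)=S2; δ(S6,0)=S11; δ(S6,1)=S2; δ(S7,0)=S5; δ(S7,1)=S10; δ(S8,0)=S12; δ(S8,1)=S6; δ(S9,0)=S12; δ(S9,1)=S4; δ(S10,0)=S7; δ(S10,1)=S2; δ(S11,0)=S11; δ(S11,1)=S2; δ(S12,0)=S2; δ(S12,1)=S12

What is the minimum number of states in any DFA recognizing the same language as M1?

6

First remove the unreachable states {S8}; 12 states remain.
P0 = {S0,S5,S10} | {S1,S2,S3,S4,S6,S7,S9,S11,S12}.
Split {S1,S2,S3,S4,S6,S7,S9,S11,S12} by δ(·,0) → {S2,S3,S4,S6,S9,S11,S12} and {S1,S7}.
Split {S2,S3,S4,S6,S9,S11,S12} by δ(·,0) → {S3,S4,S6,S9,S11,S12} and {S2}.
Refine {S3,S4,S6,S9,S11,S12} on symbol 0: members go to different blocks, giving {S3,S4,S6,S9,S11} and {S12}.
Refine {S3,S4,S6,S9,S11} on symbol 0: members go to different blocks, giving {S3,S4,S6,S11} and {S9}.
No further refinement is possible. Final partition (6 blocks): {S0,S5,S10} | {S3,S4,S6,S11} | {S1,S7} | {S2} | {S12} | {S9}.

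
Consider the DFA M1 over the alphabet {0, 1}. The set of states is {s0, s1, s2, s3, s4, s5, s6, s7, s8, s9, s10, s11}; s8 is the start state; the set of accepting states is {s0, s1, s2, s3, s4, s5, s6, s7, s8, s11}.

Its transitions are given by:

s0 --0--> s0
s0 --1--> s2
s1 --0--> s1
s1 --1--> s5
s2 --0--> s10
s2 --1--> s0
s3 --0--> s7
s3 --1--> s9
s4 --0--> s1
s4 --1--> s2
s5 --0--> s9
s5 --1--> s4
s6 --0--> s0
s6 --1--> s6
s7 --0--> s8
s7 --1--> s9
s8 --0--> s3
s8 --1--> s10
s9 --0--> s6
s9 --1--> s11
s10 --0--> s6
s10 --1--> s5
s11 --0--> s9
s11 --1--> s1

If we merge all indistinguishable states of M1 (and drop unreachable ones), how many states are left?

5

Initial partition by acceptance: {s0,s1,s2,s3,s4,s5,s6,s7,s8,s11} | {s9,s10}.
On input 0, block {s0,s1,s2,s3,s4,s5,s6,s7,s8,s11} splits into {s0,s1,s3,s4,s6,s7,s8} and {s2,s5,s11}.
Split {s0,s1,s3,s4,s6,s7,s8} by δ(·,1) → {s0,s1,s4} and {s3,s7,s8} and {s6}.
Stable partition: {s0,s1,s4} | {s9,s10} | {s2,s5,s11} | {s3,s7,s8} | {s6} — 5 equivalence classes.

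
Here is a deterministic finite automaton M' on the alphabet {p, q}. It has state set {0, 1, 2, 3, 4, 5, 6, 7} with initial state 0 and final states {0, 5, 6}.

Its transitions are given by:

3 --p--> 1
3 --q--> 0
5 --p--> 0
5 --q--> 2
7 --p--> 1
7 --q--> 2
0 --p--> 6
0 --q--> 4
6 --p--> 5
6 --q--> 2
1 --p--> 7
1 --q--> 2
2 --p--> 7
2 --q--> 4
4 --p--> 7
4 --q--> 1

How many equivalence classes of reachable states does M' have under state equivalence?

2

States {3} cannot be reached from the start state, so discard them.
Start with accepting vs non-accepting: {0,5,6} | {1,2,4,7}.
The partition is now stable with 2 blocks: {0,5,6} | {1,2,4,7}.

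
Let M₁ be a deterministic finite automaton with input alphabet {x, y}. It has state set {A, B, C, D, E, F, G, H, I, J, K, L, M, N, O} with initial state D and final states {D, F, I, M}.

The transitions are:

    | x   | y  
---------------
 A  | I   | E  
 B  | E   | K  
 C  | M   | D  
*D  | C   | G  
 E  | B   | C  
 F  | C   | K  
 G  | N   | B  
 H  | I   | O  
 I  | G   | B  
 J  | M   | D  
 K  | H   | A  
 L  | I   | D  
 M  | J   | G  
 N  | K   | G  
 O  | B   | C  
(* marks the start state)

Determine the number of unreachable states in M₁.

2

Starting at D and following transitions, the reachable set is {A, B, C, D, E, G, H, I, J, K, M, N, O}. That leaves F, L unreachable — 2 in total.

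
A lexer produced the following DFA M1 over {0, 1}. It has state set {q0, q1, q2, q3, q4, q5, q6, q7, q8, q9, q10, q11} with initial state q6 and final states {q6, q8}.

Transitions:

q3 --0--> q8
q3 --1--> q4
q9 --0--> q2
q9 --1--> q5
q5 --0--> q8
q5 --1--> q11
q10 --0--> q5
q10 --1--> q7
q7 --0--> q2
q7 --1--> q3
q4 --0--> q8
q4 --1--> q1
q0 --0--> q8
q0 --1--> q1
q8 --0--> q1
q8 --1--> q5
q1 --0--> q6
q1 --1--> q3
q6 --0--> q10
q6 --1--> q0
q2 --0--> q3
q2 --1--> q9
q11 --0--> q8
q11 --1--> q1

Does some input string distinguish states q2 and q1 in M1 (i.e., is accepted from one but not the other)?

P0 = {q6,q8} | {q0,q1,q2,q3,q4,q5,q7,q9,q10,q11}.
Split {q0,q1,q2,q3,q4,q5,q7,q9,q10,q11} by δ(·,0) → {q0,q1,q3,q4,q5,q11} and {q2,q7,q9,q10}.
On input 0, block {q6,q8} splits into {q6} and {q8}.
Refine {q0,q1,q3,q4,q5,q11} on symbol 0: members go to different blocks, giving {q0,q3,q4,q5,q11} and {q1}.
Split {q0,q3,q4,q5,q11} by δ(·,1) → {q0,q4,q11} and {q3,q5}.
On input 0, block {q2,q7,q9,q10} splits into {q2,q10} and {q7,q9}.
The partition is now stable with 7 blocks: {q6} | {q0,q4,q11} | {q2,q10} | {q8} | {q1} | {q3,q5} | {q7,q9}.
q2 and q1 end up in different blocks, so they are distinguishable. For instance, the string '0' is accepted from only q1.

Yes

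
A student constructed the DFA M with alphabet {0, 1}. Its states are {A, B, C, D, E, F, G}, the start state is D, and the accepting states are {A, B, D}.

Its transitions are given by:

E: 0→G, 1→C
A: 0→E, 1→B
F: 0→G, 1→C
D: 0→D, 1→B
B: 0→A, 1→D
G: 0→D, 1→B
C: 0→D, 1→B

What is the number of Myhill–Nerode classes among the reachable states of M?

5

First remove the unreachable states {F}; 6 states remain.
Initial partition by acceptance: {A,B,D} | {C,E,G}.
Split {A,B,D} by δ(·,0) → {B,D} and {A}.
Refine {B,D} on symbol 0: members go to different blocks, giving {B} and {D}.
Split {C,E,G} by δ(·,0) → {C,G} and {E}.
The partition is now stable with 5 blocks: {B} | {C,G} | {A} | {D} | {E}.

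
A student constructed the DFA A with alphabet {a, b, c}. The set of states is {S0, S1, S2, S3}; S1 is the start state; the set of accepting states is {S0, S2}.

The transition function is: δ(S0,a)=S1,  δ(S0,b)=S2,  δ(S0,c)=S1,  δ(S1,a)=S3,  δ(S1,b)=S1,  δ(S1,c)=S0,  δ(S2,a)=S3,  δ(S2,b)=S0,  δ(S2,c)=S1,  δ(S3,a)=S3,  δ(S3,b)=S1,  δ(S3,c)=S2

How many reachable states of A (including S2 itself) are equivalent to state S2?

2

Every state is reachable, so we keep all 4.
Start with accepting vs non-accepting: {S0,S2} | {S1,S3}.
Stable partition: {S0,S2} | {S1,S3} — 2 equivalence classes.
State S2 belongs to the block {S0,S2}, which has 2 states.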